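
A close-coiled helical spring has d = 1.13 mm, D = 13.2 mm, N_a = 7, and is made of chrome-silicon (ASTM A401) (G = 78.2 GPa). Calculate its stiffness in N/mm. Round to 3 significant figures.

0.990 N/mm

k = Gd⁴/(8D³N_a) = (78.2×10³ × 1.13⁴) / (8 × 13.2³ × 7)
  = 127503 / 128798 = 0.98994 N/mm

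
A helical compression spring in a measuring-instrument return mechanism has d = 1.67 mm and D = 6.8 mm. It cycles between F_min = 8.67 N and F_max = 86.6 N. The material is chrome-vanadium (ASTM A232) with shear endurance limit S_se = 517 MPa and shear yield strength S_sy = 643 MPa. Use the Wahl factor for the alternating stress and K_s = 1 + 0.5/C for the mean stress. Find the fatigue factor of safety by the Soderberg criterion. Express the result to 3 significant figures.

C = D/d = 6.8/1.67 = 4.0719; K_W = (4C−1)/(4C−4)+0.615/C = 1.3952; K_s = 1+0.5/C = 1.1228
F_a = (F_max−F_min)/2 = 38.965 N; F_m = (F_max+F_min)/2 = 47.635 N
τ_a = K_W·8F_aD/(πd³) = 1.3952 × 144.87 = 202.12 MPa
τ_m = K_s·8F_mD/(πd³) = 1.1228 × 177.1 = 198.85 MPa
Soderberg: 1/n_f = τ_a/S_se + τ_m/S_sy = 202.12/517 + 198.85/643 = 0.39095 + 0.30925 = 0.7002
n_f = 1/0.7002 = 1.428

1.43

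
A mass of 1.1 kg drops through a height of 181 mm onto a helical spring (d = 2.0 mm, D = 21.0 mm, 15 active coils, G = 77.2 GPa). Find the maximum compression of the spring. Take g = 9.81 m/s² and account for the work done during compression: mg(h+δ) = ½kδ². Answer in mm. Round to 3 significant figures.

k = Gd⁴/(8D³N_a) = (77.2×10³)(2.0⁴)/(8·21.0³·15) = 1.1115 N/mm
W = mg = 1.1 × 9.81 = 10.791 N
½kδ² − Wδ − Wh = 0 → δ = (W + √(W² + 2kWh))/k
δ = (10.791 + √(116.45 + 4341.79))/1.1115 = (10.791 + 66.77)/1.1115 = 69.782 mm

69.8 mm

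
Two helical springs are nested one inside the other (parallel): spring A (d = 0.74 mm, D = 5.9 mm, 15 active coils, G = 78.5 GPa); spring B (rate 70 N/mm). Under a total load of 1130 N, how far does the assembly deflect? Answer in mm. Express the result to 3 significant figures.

k_A = Gd⁴/(8D³N_a) = (78.5×10³)(0.74⁴)/(8·5.9³·15) = 0.95512 N/mm
Parallel: k_eq = 0.95512 + 70 = 70.955 N/mm
δ = F/k_eq = 1130/70.955 = 15.926 mm

15.9 mm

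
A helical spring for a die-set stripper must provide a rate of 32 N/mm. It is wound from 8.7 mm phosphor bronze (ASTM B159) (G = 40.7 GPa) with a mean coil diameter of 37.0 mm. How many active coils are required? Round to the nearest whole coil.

N_a = Gd⁴/(8D³k) = (40.7×10³ × 8.7⁴)/(8 × 37.0³ × 32)
    = 2.33169e+08 / 1.29672e+07 = 17.98 → 18 coils

18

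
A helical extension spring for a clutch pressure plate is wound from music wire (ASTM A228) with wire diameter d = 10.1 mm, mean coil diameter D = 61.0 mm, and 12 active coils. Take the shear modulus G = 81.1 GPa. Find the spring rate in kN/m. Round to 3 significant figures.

38.7 kN/m

k = Gd⁴/(8D³N_a) = (81.1×10³ × 10.1⁴) / (8 × 61.0³ × 12)
  = 8.4393e+08 / 2.17902e+07 = 38.73 N/mm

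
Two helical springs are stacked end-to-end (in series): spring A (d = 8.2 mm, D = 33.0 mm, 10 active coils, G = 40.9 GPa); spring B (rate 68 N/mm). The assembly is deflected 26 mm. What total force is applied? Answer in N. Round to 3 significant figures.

k_A = Gd⁴/(8D³N_a) = (40.9×10³)(8.2⁴)/(8·33.0³·10) = 64.32 N/mm
Series: 1/k_eq = 1/64.32 + 1/68 = 0.030253; k_eq = 33.054 N/mm
F = k_eq·δ = 33.054·26 = 859.42 N

859 N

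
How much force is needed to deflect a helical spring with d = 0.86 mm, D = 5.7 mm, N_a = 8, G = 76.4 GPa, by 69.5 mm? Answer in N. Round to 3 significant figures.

k = Gd⁴/(8D³N_a) = (76.4×10³)(0.86⁴)/(8·5.7³·8) = 3.526 N/mm
F = k·δ = 3.526 × 69.5 = 245.06 N

245 N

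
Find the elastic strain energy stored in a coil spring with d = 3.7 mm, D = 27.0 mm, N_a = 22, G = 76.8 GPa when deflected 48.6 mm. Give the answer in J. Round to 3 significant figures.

k = Gd⁴/(8D³N_a) = (76.8×10³)(3.7⁴)/(8·27.0³·22) = 4.1549 N/mm
U = ½kδ² = 0.5 × 4.1549 × 48.6² = 4906.9 N·mm = 4.9069 J

4.91 J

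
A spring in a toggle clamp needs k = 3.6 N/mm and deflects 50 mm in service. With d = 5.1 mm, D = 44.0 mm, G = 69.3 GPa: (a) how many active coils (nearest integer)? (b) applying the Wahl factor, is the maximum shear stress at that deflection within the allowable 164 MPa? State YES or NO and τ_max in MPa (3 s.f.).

(a) 19 coils; (b) NO, τ_max = 179 MPa

N_a = Gd⁴/(8D³k) = (69.3×10³)(5.1⁴)/(8·44.0³·3.6) = 19.11 → N_a = 19
Actual rate k = Gd⁴/(8D³·19) = 3.6209 N/mm
Working load F = kδ = 3.6209·50 = 181.04 N
C = 44.0/5.1 = 8.6275; K_W = (4C−1)/(4C−4)+0.615/C = 1.1696
τ_max = K_W·8FD/(πd³) = 1.1696·152.92 = 178.86 MPa
τ_max > 164 MPa → exceeds allowable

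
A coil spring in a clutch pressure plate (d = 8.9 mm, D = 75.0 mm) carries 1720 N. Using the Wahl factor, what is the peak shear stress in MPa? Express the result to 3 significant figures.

547 MPa

Spring index C = D/d = 75.0/8.9 = 8.4270
K_W = (4C−1)/(4C−4) + 0.615/C = 32.708/29.708 + 0.0730 = 1.1740
τ₀ = 8FD/(πd³) = 8·1720·75.0/(π·8.9³) = 1.032e+06/2214.7 = 465.97 MPa
τ_max = K·τ₀ = 1.1740 × 465.97 = 547.03 MPa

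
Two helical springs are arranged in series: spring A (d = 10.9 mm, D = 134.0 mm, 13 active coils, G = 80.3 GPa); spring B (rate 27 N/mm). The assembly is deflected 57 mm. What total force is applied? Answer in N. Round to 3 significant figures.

221 N

k_A = Gd⁴/(8D³N_a) = (80.3×10³)(10.9⁴)/(8·134.0³·13) = 4.5297 N/mm
Series: 1/k_eq = 1/4.5297 + 1/27 = 0.2578; k_eq = 3.879 N/mm
F = k_eq·δ = 3.879·57 = 221.1 N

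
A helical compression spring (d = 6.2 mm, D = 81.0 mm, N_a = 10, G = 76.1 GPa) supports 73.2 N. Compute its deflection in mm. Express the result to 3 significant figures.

27.7 mm

k = Gd⁴/(8D³N_a) = (76.1×10³)(6.2⁴)/(8·81.0³·10) = 2.6449 N/mm
δ = F/k = 73.2 / 2.6449 = 27.676 mm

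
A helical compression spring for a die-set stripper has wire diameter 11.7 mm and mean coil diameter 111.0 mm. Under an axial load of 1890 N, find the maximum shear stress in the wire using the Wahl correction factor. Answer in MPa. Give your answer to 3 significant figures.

Spring index C = D/d = 111.0/11.7 = 9.4872
K_W = (4C−1)/(4C−4) + 0.615/C = 36.949/33.949 + 0.0648 = 1.1532
τ₀ = 8FD/(πd³) = 8·1890·111.0/(π·11.7³) = 1.67832e+06/5031.6 = 333.55 MPa
τ_max = K·τ₀ = 1.1532 × 333.55 = 384.65 MPa

385 MPa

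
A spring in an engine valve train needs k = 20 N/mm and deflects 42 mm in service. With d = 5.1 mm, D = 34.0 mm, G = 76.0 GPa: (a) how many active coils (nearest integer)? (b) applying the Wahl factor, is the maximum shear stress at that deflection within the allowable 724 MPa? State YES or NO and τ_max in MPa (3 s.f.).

N_a = Gd⁴/(8D³k) = (76.0×10³)(5.1⁴)/(8·34.0³·20) = 8.176 → N_a = 8
Actual rate k = Gd⁴/(8D³·8) = 20.44 N/mm
Working load F = kδ = 20.44·42 = 858.47 N
C = 34.0/5.1 = 6.6667; K_W = (4C−1)/(4C−4)+0.615/C = 1.2246
τ_max = K_W·8FD/(πd³) = 1.2246·560.32 = 686.17 MPa
τ_max ≤ 724 MPa → acceptable

(a) 8 coils; (b) YES, τ_max = 686 MPa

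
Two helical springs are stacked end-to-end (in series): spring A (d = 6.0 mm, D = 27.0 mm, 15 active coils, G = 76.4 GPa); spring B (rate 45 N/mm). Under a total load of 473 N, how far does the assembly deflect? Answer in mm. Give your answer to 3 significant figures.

21.8 mm

k_A = Gd⁴/(8D³N_a) = (76.4×10³)(6.0⁴)/(8·27.0³·15) = 41.92 N/mm
Series: 1/k_eq = 1/41.92 + 1/45 = 0.046077; k_eq = 21.703 N/mm
δ = F/k_eq = 473/21.703 = 21.794 mm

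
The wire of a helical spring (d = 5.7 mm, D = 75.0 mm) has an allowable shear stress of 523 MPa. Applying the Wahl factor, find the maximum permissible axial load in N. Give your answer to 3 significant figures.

458 N

C = D/d = 75.0/5.7 = 13.1579
K_W = (4C−1)/(4C−4) + 0.615/C = 51.632/48.632 + 0.0467 = 1.1084
τ_max = K·8FD/(πd³) → F_max = τ_allow·πd³/(8DK)
F_max = 523·π·5.7³/(8·75.0·1.1084) = 3.0428e+05/665.06 = 457.53 N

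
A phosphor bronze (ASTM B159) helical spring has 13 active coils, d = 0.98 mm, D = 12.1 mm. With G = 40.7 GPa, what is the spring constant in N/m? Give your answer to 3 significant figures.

k = Gd⁴/(8D³N_a) = (40.7×10³ × 0.98⁴) / (8 × 12.1³ × 13)
  = 37540.4 / 184242 = 0.20376 N/mm = 203.76 N/m

204 N/m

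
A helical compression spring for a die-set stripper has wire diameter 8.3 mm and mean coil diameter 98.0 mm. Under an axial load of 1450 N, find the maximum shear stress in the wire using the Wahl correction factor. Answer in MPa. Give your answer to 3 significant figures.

710 MPa

Spring index C = D/d = 98.0/8.3 = 11.8072
K_W = (4C−1)/(4C−4) + 0.615/C = 46.229/43.229 + 0.0521 = 1.1215
τ₀ = 8FD/(πd³) = 8·1450·98.0/(π·8.3³) = 1.1368e+06/1796.3 = 632.85 MPa
τ_max = K·τ₀ = 1.1215 × 632.85 = 709.73 MPa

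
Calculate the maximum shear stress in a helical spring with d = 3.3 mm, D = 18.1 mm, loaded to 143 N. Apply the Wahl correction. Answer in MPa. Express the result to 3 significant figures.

235 MPa

Spring index C = D/d = 18.1/3.3 = 5.4848
K_W = (4C−1)/(4C−4) + 0.615/C = 20.939/17.939 + 0.1121 = 1.2794
τ₀ = 8FD/(πd³) = 8·143·18.1/(π·3.3³) = 20706.4/112.9 = 183.41 MPa
τ_max = K·τ₀ = 1.2794 × 183.41 = 234.64 MPa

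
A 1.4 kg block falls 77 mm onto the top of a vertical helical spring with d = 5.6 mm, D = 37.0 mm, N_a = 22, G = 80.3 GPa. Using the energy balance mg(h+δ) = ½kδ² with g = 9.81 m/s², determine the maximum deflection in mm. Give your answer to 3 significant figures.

17.1 mm

k = Gd⁴/(8D³N_a) = (80.3×10³)(5.6⁴)/(8·37.0³·22) = 8.8583 N/mm
W = mg = 1.4 × 9.81 = 13.734 N
½kδ² − Wδ − Wh = 0 → δ = (W + √(W² + 2kWh))/k
δ = (13.734 + √(188.62 + 18735.6))/8.8583 = (13.734 + 137.57)/8.8583 = 17.08 mm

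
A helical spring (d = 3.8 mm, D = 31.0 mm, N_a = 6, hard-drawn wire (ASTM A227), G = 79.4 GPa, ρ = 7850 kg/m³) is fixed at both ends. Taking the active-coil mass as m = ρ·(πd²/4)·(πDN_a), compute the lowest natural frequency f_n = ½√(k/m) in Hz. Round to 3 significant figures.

k = Gd⁴/(8D³N_a) = (79.4×10³)(3.8⁴)/(8·31.0³·6) = 11.578 N/mm = 11578 N/m
Wire length L = πDN_a = π·31.0·6 = 584.34 mm
m = ρ·(πd²/4)·L = 7850 × 11.341×10⁻⁶ m² × 0.58434 m = 0.052022 kg
f_n = ½√(k/m) = 0.5·√(11578/0.052022) = 0.5·√(2.2256e+05) = 235.88 Hz

236 Hz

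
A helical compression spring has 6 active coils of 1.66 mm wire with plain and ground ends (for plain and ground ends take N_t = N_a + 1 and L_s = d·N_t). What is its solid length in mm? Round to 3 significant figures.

11.6 mm

plain and ground ends: N_t = N_a + 1 = 6 + 1 = 7
L_s = d·N_t = 1.66 × 7 = 11.62 mm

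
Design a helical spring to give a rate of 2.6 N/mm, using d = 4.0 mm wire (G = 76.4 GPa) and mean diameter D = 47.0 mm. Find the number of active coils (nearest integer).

9

N_a = Gd⁴/(8D³k) = (76.4×10³ × 4.0⁴)/(8 × 47.0³ × 2.6)
    = 1.95584e+07 / 2.15952e+06 = 9.057 → 9 coils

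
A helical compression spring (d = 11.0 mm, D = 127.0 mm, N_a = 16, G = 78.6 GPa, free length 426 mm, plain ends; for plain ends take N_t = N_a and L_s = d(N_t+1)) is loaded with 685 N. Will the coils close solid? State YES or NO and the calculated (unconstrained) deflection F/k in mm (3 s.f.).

k = Gd⁴/(8D³N_a) = (78.6×10³)(11.0⁴)/(8·127.0³·16) = 4.3891 N/mm
N_t = 16; L_s = 11.0·17 = 187 mm; δ_solid = L₀ − L_s = 426 − 187 = 239 mm
δ = F/k = 685/4.3891 = 156.07 mm
δ < δ_solid → spring does not go solid

NO, δ = 156 mm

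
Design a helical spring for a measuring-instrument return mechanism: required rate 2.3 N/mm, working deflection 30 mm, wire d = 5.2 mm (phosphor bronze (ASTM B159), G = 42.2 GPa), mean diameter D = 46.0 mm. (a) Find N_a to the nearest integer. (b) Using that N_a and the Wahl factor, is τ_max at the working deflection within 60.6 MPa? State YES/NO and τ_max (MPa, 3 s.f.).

N_a = Gd⁴/(8D³k) = (42.2×10³)(5.2⁴)/(8·46.0³·2.3) = 17.23 → N_a = 17
Actual rate k = Gd⁴/(8D³·17) = 2.3308 N/mm
Working load F = kδ = 2.3308·30 = 69.925 N
C = 46.0/5.2 = 8.8462; K_W = (4C−1)/(4C−4)+0.615/C = 1.1651
τ_max = K_W·8FD/(πd³) = 1.1651·58.254 = 67.872 MPa
τ_max > 60.6 MPa → exceeds allowable

(a) 17 coils; (b) NO, τ_max = 67.9 MPa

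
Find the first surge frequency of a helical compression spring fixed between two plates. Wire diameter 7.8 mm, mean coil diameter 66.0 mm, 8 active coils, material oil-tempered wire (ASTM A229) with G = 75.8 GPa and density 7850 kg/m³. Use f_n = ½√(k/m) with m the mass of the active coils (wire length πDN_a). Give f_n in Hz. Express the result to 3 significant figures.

78.3 Hz

k = Gd⁴/(8D³N_a) = (75.8×10³)(7.8⁴)/(8·66.0³·8) = 15.249 N/mm = 15249 N/m
Wire length L = πDN_a = π·66.0·8 = 1658.8 mm
m = ρ·(πd²/4)·L = 7850 × 47.784×10⁻⁶ m² × 1.6588 m = 0.6222 kg
f_n = ½√(k/m) = 0.5·√(15249/0.6222) = 0.5·√(24508) = 78.275 Hz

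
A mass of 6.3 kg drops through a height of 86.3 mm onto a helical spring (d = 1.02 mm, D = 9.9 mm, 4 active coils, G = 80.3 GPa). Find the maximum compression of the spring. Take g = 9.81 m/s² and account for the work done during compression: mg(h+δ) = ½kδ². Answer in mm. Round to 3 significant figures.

k = Gd⁴/(8D³N_a) = (80.3×10³)(1.02⁴)/(8·9.9³·4) = 2.7994 N/mm
W = mg = 6.3 × 9.81 = 61.803 N
½kδ² − Wδ − Wh = 0 → δ = (W + √(W² + 2kWh))/k
δ = (61.803 + √(3819.6 + 29861.5))/2.7994 = (61.803 + 183.52)/2.7994 = 87.636 mm

87.6 mm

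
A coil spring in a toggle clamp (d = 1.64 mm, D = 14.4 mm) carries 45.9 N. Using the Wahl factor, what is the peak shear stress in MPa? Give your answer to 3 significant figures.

Spring index C = D/d = 14.4/1.64 = 8.7805
K_W = (4C−1)/(4C−4) + 0.615/C = 34.122/31.122 + 0.0700 = 1.1664
τ₀ = 8FD/(πd³) = 8·45.9·14.4/(π·1.64³) = 5287.68/13.857 = 381.58 MPa
τ_max = K·τ₀ = 1.1664 × 381.58 = 445.09 MPa

445 MPa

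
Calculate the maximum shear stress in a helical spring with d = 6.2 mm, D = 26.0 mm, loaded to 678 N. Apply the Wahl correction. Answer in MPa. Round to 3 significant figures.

260 MPa

Spring index C = D/d = 26.0/6.2 = 4.1935
K_W = (4C−1)/(4C−4) + 0.615/C = 15.774/12.774 + 0.1467 = 1.3815
τ₀ = 8FD/(πd³) = 8·678·26.0/(π·6.2³) = 141024/748.73 = 188.35 MPa
τ_max = K·τ₀ = 1.3815 × 188.35 = 260.21 MPa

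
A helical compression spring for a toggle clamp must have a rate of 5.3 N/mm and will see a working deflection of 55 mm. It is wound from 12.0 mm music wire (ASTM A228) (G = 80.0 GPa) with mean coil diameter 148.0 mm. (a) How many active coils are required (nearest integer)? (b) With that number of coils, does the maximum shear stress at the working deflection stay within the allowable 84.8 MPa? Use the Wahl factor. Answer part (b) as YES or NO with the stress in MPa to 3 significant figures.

N_a = Gd⁴/(8D³k) = (80.0×10³)(12.0⁴)/(8·148.0³·5.3) = 12.07 → N_a = 12
Actual rate k = Gd⁴/(8D³·12) = 5.3304 N/mm
Working load F = kδ = 5.3304·55 = 293.17 N
C = 148.0/12.0 = 12.3333; K_W = (4C−1)/(4C−4)+0.615/C = 1.1160
τ_max = K_W·8FD/(πd³) = 1.1160·63.941 = 71.361 MPa
τ_max ≤ 84.8 MPa → acceptable

(a) 12 coils; (b) YES, τ_max = 71.4 MPa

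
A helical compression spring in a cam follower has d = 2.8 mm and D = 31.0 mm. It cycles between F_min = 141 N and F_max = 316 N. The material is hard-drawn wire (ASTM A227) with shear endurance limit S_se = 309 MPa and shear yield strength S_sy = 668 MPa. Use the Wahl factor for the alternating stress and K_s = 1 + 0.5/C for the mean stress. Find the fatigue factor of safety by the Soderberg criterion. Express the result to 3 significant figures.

C = D/d = 31.0/2.8 = 11.0714; K_W = (4C−1)/(4C−4)+0.615/C = 1.1300; K_s = 1+0.5/C = 1.0452
F_a = (F_max−F_min)/2 = 87.5 N; F_m = (F_max+F_min)/2 = 228.5 N
τ_a = K_W·8F_aD/(πd³) = 1.1300 × 314.66 = 355.57 MPa
τ_m = K_s·8F_mD/(πd³) = 1.0452 × 821.7 = 858.81 MPa
Soderberg: 1/n_f = τ_a/S_se + τ_m/S_sy = 355.57/309 + 858.81/668 = 1.15070 + 1.28564 = 2.4363
n_f = 1/2.4363 = 0.4105

0.410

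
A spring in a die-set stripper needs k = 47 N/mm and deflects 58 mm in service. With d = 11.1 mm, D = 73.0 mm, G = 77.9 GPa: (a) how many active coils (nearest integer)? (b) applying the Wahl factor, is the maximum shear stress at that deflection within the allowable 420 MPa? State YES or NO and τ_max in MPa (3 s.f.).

N_a = Gd⁴/(8D³k) = (77.9×10³)(11.1⁴)/(8·73.0³·47) = 8.085 → N_a = 8
Actual rate k = Gd⁴/(8D³·8) = 47.499 N/mm
Working load F = kδ = 47.499·58 = 2754.9 N
C = 73.0/11.1 = 6.5766; K_W = (4C−1)/(4C−4)+0.615/C = 1.2280
τ_max = K_W·8FD/(πd³) = 1.2280·374.46 = 459.84 MPa
τ_max > 420 MPa → exceeds allowable

(a) 8 coils; (b) NO, τ_max = 460 MPa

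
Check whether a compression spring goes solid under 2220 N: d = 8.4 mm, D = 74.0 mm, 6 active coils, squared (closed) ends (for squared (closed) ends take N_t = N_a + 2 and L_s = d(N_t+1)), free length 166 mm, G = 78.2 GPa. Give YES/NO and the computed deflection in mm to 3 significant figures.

k = Gd⁴/(8D³N_a) = (78.2×10³)(8.4⁴)/(8·74.0³·6) = 20.016 N/mm
N_t = 8; L_s = 8.4·9 = 75.6 mm; δ_solid = L₀ − L_s = 166 − 75.6 = 90.4 mm
δ = F/k = 2220/20.016 = 110.91 mm
δ ≥ δ_solid → spring goes solid

YES, δ = 111 mm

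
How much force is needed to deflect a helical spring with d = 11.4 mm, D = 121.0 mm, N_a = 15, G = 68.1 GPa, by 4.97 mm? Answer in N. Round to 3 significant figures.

26.9 N

k = Gd⁴/(8D³N_a) = (68.1×10³)(11.4⁴)/(8·121.0³·15) = 5.4104 N/mm
F = k·δ = 5.4104 × 4.97 = 26.89 N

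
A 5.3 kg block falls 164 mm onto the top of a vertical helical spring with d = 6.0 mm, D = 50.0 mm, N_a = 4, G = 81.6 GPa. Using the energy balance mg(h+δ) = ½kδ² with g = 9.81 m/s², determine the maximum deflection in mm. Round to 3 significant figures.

k = Gd⁴/(8D³N_a) = (81.6×10³)(6.0⁴)/(8·50.0³·4) = 26.438 N/mm
W = mg = 5.3 × 9.81 = 51.993 N
½kδ² − Wδ − Wh = 0 → δ = (W + √(W² + 2kWh))/k
δ = (51.993 + √(2703.3 + 450873))/26.438 = (51.993 + 673.48)/26.438 = 27.44 mm

27.4 mm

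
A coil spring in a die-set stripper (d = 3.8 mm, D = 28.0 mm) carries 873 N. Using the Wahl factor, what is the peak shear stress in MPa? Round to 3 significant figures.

1360 MPa

Spring index C = D/d = 28.0/3.8 = 7.3684
K_W = (4C−1)/(4C−4) + 0.615/C = 28.474/25.474 + 0.0835 = 1.2012
τ₀ = 8FD/(πd³) = 8·873·28.0/(π·3.8³) = 195552/172.39 = 1134.4 MPa
τ_max = K·τ₀ = 1.2012 × 1134.4 = 1362.7 MPa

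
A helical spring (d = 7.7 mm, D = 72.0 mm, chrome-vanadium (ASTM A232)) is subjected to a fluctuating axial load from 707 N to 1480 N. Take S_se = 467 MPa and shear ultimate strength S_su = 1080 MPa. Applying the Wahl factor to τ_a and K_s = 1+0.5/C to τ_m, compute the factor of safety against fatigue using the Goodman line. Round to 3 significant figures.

C = D/d = 72.0/7.7 = 9.3506; K_W = (4C−1)/(4C−4)+0.615/C = 1.1556; K_s = 1+0.5/C = 1.0535
F_a = (F_max−F_min)/2 = 386.5 N; F_m = (F_max+F_min)/2 = 1093.5 N
τ_a = K_W·8F_aD/(πd³) = 1.1556 × 155.22 = 179.37 MPa
τ_m = K_s·8F_mD/(πd³) = 1.0535 × 439.16 = 462.64 MPa
Goodman: 1/n_f = τ_a/S_se + τ_m/S_su = 179.37/467 + 462.64/1080 = 0.38409 + 0.42837 = 0.81246
n_f = 1/0.81246 = 1.231

1.23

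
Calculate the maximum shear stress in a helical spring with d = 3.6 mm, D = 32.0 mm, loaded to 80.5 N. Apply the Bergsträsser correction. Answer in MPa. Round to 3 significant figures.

Spring index C = D/d = 32.0/3.6 = 8.8889
K_B = (4C+2)/(4C−3) = 37.556/32.556 = 1.1536
τ₀ = 8FD/(πd³) = 8·80.5·32.0/(π·3.6³) = 20608/146.57 = 140.6 MPa
τ_max = K·τ₀ = 1.1536 × 140.6 = 162.19 MPa

162 MPa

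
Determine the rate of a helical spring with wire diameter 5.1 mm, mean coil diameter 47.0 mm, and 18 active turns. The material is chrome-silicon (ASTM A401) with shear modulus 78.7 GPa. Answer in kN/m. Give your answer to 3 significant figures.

k = Gd⁴/(8D³N_a) = (78.7×10³ × 5.1⁴) / (8 × 47.0³ × 18)
  = 5.32421e+07 / 1.49505e+07 = 3.5612 N/mm

3.56 kN/m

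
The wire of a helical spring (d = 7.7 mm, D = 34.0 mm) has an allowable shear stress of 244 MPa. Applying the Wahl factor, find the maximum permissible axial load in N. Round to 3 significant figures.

C = D/d = 34.0/7.7 = 4.4156
K_W = (4C−1)/(4C−4) + 0.615/C = 16.662/13.662 + 0.1393 = 1.3589
τ_max = K·8FD/(πd³) → F_max = τ_allow·πd³/(8DK)
F_max = 244·π·7.7³/(8·34.0·1.3589) = 3.4995e+05/369.61 = 946.82 N

947 N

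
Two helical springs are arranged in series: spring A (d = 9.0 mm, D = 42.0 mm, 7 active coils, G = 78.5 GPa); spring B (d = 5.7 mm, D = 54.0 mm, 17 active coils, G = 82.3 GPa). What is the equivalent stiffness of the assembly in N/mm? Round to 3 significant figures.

3.93 N/mm

k_A = Gd⁴/(8D³N_a) = (78.5×10³)(9.0⁴)/(8·42.0³·7) = 124.14 N/mm
k_B = Gd⁴/(8D³N_a) = (82.3×10³)(5.7⁴)/(8·54.0³·17) = 4.0568 N/mm
Series: 1/k_eq = 1/124.14 + 1/4.0568 = 0.25456; k_eq = 3.9284 N/mm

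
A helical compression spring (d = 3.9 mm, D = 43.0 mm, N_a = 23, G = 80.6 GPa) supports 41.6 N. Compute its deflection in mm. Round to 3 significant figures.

k = Gd⁴/(8D³N_a) = (80.6×10³)(3.9⁴)/(8·43.0³·23) = 1.2746 N/mm
δ = F/k = 41.6 / 1.2746 = 32.638 mm

32.6 mm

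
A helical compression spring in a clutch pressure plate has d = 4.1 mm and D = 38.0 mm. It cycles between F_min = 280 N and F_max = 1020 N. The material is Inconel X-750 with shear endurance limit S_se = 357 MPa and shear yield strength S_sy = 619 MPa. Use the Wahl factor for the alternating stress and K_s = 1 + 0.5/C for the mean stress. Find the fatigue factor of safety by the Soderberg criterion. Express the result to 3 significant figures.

0.309

C = D/d = 38.0/4.1 = 9.2683; K_W = (4C−1)/(4C−4)+0.615/C = 1.1571; K_s = 1+0.5/C = 1.0539
F_a = (F_max−F_min)/2 = 370 N; F_m = (F_max+F_min)/2 = 650 N
τ_a = K_W·8F_aD/(πd³) = 1.1571 × 519.49 = 601.08 MPa
τ_m = K_s·8F_mD/(πd³) = 1.0539 × 912.61 = 961.84 MPa
Soderberg: 1/n_f = τ_a/S_se + τ_m/S_sy = 601.08/357 + 961.84/619 = 1.68369 + 1.55387 = 3.2376
n_f = 1/3.2376 = 0.3089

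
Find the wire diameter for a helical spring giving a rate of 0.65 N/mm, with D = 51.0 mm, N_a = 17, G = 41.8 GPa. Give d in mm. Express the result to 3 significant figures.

d = (8D³N_a·k / G)^(1/4) = (8·51.0³·17·0.65 / (41.8×10³))^0.25
  = (280.53)^0.25 = 4.0926 mm

4.09 mm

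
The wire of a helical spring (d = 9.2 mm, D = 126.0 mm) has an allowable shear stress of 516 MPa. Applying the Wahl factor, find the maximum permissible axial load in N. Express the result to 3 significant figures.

1130 N

C = D/d = 126.0/9.2 = 13.6957
K_W = (4C−1)/(4C−4) + 0.615/C = 53.783/50.783 + 0.0449 = 1.1040
τ_max = K·8FD/(πd³) → F_max = τ_allow·πd³/(8DK)
F_max = 516·π·9.2³/(8·126.0·1.1040) = 1.2623e+06/1112.8 = 1134.3 N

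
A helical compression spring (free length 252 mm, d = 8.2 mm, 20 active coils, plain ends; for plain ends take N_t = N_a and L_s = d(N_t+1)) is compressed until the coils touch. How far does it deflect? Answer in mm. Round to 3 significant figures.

N_t = 20; L_s = 8.2·21 = 172.2 mm
δ_solid = L₀ − L_s = 252 − 172.2 = 79.8 mm

79.8 mm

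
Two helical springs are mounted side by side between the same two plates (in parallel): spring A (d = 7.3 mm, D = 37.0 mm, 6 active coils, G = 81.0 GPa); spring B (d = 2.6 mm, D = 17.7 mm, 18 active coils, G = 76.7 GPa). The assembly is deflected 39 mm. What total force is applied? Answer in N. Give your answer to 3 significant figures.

k_A = Gd⁴/(8D³N_a) = (81.0×10³)(7.3⁴)/(8·37.0³·6) = 94.608 N/mm
k_B = Gd⁴/(8D³N_a) = (76.7×10³)(2.6⁴)/(8·17.7³·18) = 4.3894 N/mm
Parallel: k_eq = 94.608 + 4.3894 = 98.998 N/mm
F = k_eq·δ = 98.998·39 = 3860.9 N

3860 N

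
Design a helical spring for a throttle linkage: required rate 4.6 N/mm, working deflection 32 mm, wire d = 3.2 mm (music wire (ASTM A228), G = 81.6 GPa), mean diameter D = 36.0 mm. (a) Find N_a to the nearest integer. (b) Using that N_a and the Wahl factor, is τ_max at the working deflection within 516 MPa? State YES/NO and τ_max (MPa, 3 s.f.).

(a) 5 coils; (b) YES, τ_max = 463 MPa

N_a = Gd⁴/(8D³k) = (81.6×10³)(3.2⁴)/(8·36.0³·4.6) = 4.984 → N_a = 5
Actual rate k = Gd⁴/(8D³·5) = 4.5848 N/mm
Working load F = kδ = 4.5848·32 = 146.71 N
C = 36.0/3.2 = 11.2500; K_W = (4C−1)/(4C−4)+0.615/C = 1.1278
τ_max = K_W·8FD/(πd³) = 1.1278·410.45 = 462.93 MPa
τ_max ≤ 516 MPa → acceptable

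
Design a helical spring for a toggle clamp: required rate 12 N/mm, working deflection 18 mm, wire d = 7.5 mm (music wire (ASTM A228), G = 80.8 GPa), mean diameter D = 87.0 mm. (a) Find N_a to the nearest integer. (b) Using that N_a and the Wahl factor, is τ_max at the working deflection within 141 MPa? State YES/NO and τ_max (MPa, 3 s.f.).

(a) 4 coils; (b) YES, τ_max = 129 MPa

N_a = Gd⁴/(8D³k) = (80.8×10³)(7.5⁴)/(8·87.0³·12) = 4.044 → N_a = 4
Actual rate k = Gd⁴/(8D³·4) = 12.132 N/mm
Working load F = kδ = 12.132·18 = 218.38 N
C = 87.0/7.5 = 11.6000; K_W = (4C−1)/(4C−4)+0.615/C = 1.1238
τ_max = K_W·8FD/(πd³) = 1.1238·114.68 = 128.88 MPa
τ_max ≤ 141 MPa → acceptable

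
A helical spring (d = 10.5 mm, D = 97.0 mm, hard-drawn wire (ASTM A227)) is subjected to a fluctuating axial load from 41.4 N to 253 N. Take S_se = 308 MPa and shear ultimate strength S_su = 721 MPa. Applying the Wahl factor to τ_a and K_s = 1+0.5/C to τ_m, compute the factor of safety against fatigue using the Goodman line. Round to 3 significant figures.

C = D/d = 97.0/10.5 = 9.2381; K_W = (4C−1)/(4C−4)+0.615/C = 1.1576; K_s = 1+0.5/C = 1.0541
F_a = (F_max−F_min)/2 = 105.8 N; F_m = (F_max+F_min)/2 = 147.2 N
τ_a = K_W·8F_aD/(πd³) = 1.1576 × 22.575 = 26.133 MPa
τ_m = K_s·8F_mD/(πd³) = 1.0541 × 31.409 = 33.109 MPa
Goodman: 1/n_f = τ_a/S_se + τ_m/S_su = 26.133/308 + 33.109/721 = 0.08485 + 0.04592 = 0.13077
n_f = 1/0.13077 = 7.647

7.65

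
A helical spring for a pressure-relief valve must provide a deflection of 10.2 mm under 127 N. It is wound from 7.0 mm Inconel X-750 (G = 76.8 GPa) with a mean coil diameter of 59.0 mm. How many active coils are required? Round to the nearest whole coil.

9

Required rate k = F/δ = 127/10.2 = 12.451 N/mm
N_a = Gd⁴/(8D³k) = (76.8×10³ × 7.0⁴)/(8 × 59.0³ × 12.451)
    = 1.84397e+08 / 2.04574e+07 = 9.014 → 9 coils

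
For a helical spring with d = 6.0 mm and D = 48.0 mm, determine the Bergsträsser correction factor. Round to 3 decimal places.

C = D/d = 48.0/6.0 = 8.0000
K_B = (4C+2)/(4C−3) = 34.000/29.000 = 1.1724

1.172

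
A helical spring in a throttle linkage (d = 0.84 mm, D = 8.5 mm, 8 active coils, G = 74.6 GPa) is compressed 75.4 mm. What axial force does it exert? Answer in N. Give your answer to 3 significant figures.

k = Gd⁴/(8D³N_a) = (74.6×10³)(0.84⁴)/(8·8.5³·8) = 0.94497 N/mm
F = k·δ = 0.94497 × 75.4 = 71.251 N

71.3 N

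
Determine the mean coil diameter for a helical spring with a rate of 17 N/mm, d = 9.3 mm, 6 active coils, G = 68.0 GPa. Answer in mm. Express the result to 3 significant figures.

D = (Gd⁴/(8N_a·k))^(1/3) = (68.0×10³·9.3⁴/(8·6·17))^(1/3)
  = (623377)^(1/3) = 85.4247 mm

85.4 mm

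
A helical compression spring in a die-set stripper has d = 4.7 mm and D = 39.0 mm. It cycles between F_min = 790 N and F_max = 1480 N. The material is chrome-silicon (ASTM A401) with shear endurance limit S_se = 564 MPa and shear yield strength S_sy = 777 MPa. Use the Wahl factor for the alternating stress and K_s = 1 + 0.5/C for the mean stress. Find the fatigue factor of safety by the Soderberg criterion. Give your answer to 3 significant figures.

C = D/d = 39.0/4.7 = 8.2979; K_W = (4C−1)/(4C−4)+0.615/C = 1.1769; K_s = 1+0.5/C = 1.0603
F_a = (F_max−F_min)/2 = 345 N; F_m = (F_max+F_min)/2 = 1135 N
τ_a = K_W·8F_aD/(πd³) = 1.1769 × 330.01 = 388.39 MPa
τ_m = K_s·8F_mD/(πd³) = 1.0603 × 1085.7 = 1151.1 MPa
Soderberg: 1/n_f = τ_a/S_se + τ_m/S_sy = 388.39/564 + 1151.1/777 = 0.68863 + 1.48148 = 2.1701
n_f = 1/2.1701 = 0.4608

0.461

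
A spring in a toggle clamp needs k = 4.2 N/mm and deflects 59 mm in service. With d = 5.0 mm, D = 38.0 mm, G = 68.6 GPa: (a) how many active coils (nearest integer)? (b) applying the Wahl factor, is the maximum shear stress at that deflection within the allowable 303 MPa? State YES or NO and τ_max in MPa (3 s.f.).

(a) 23 coils; (b) YES, τ_max = 232 MPa

N_a = Gd⁴/(8D³k) = (68.6×10³)(5.0⁴)/(8·38.0³·4.2) = 23.25 → N_a = 23
Actual rate k = Gd⁴/(8D³·23) = 4.2465 N/mm
Working load F = kδ = 4.2465·59 = 250.55 N
C = 38.0/5.0 = 7.6000; K_W = (4C−1)/(4C−4)+0.615/C = 1.1946
τ_max = K_W·8FD/(πd³) = 1.1946·193.96 = 231.69 MPa
τ_max ≤ 303 MPa → acceptable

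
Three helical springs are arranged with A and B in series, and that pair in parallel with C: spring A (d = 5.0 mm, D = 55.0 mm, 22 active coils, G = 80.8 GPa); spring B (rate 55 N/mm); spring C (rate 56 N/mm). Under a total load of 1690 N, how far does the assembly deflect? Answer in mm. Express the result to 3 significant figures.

k_A = Gd⁴/(8D³N_a) = (80.8×10³)(5.0⁴)/(8·55.0³·22) = 1.7246 N/mm
Springs A,B series: k_AB = 1/(1/1.7246+1/55) = 1.6722 N/mm; parallel with C: k_eq = 1.6722+56 = 57.672 N/mm
δ = F/k_eq = 1690/57.672 = 29.304 mm

29.3 mm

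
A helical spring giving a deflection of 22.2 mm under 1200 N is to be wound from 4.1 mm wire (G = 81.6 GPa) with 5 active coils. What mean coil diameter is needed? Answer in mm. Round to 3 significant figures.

22.0 mm

Required rate k = F/δ = 1200/22.2 = 54.054 N/mm
D = (Gd⁴/(8N_a·k))^(1/3) = (81.6×10³·4.1⁴/(8·5·54.054))^(1/3)
  = (10664.4)^(1/3) = 22.0113 mm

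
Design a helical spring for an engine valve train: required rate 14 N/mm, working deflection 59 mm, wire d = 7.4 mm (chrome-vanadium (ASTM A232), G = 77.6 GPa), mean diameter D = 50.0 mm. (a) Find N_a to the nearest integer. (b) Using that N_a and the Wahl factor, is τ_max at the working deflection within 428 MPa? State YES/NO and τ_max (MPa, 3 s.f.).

N_a = Gd⁴/(8D³k) = (77.6×10³)(7.4⁴)/(8·50.0³·14) = 16.62 → N_a = 17
Actual rate k = Gd⁴/(8D³·17) = 13.688 N/mm
Working load F = kδ = 13.688·59 = 807.59 N
C = 50.0/7.4 = 6.7568; K_W = (4C−1)/(4C−4)+0.615/C = 1.2213
τ_max = K_W·8FD/(πd³) = 1.2213·253.75 = 309.91 MPa
τ_max ≤ 428 MPa → acceptable

(a) 17 coils; (b) YES, τ_max = 310 MPa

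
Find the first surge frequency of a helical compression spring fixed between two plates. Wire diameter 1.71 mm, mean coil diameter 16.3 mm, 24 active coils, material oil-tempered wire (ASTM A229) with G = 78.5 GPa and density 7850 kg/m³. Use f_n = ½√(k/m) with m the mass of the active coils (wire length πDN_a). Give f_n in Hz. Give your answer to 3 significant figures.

k = Gd⁴/(8D³N_a) = (78.5×10³)(1.71⁴)/(8·16.3³·24) = 0.80722 N/mm = 807.22 N/m
Wire length L = πDN_a = π·16.3·24 = 1229 mm
m = ρ·(πd²/4)·L = 7850 × 2.2966×10⁻⁶ m² × 1.229 m = 0.022156 kg
f_n = ½√(k/m) = 0.5·√(807.22/0.022156) = 0.5·√(36433) = 95.437 Hz

95.4 Hz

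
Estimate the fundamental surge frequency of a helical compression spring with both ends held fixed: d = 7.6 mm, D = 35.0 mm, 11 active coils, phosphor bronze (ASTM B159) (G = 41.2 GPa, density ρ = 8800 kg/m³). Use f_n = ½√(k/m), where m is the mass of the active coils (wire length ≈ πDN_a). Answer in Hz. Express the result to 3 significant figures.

k = Gd⁴/(8D³N_a) = (41.2×10³)(7.6⁴)/(8·35.0³·11) = 36.43 N/mm = 36430 N/m
Wire length L = πDN_a = π·35.0·11 = 1209.5 mm
m = ρ·(πd²/4)·L = 8800 × 45.365×10⁻⁶ m² × 1.2095 m = 0.48285 kg
f_n = ½√(k/m) = 0.5·√(36430/0.48285) = 0.5·√(75449) = 137.34 Hz

137 Hz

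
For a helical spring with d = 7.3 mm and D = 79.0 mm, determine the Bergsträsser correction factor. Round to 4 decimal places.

1.1241

C = D/d = 79.0/7.3 = 10.8219
K_B = (4C+2)/(4C−3) = 45.288/40.288 = 1.1241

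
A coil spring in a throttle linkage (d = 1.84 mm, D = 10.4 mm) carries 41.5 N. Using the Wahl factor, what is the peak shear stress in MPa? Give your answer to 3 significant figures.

Spring index C = D/d = 10.4/1.84 = 5.6522
K_W = (4C−1)/(4C−4) + 0.615/C = 21.609/18.609 + 0.1088 = 1.2700
τ₀ = 8FD/(πd³) = 8·41.5·10.4/(π·1.84³) = 3452.8/19.571 = 176.43 MPa
τ_max = K·τ₀ = 1.2700 × 176.43 = 224.07 MPa

224 MPa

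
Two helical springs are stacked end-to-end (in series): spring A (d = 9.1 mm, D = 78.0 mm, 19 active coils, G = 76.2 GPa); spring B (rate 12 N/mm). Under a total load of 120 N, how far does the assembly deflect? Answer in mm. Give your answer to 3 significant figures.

k_A = Gd⁴/(8D³N_a) = (76.2×10³)(9.1⁴)/(8·78.0³·19) = 7.2442 N/mm
Series: 1/k_eq = 1/7.2442 + 1/12 = 0.22137; k_eq = 4.5172 N/mm
δ = F/k_eq = 120/4.5172 = 26.565 mm

26.6 mm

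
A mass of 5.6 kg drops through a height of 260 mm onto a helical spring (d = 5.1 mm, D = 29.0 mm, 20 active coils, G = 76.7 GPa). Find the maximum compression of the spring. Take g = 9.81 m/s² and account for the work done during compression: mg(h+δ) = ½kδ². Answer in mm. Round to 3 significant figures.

50.7 mm

k = Gd⁴/(8D³N_a) = (76.7×10³)(5.1⁴)/(8·29.0³·20) = 13.297 N/mm
W = mg = 5.6 × 9.81 = 54.936 N
½kδ² − Wδ − Wh = 0 → δ = (W + √(W² + 2kWh))/k
δ = (54.936 + √(3018 + 379859))/13.297 = (54.936 + 618.77)/13.297 = 50.665 mm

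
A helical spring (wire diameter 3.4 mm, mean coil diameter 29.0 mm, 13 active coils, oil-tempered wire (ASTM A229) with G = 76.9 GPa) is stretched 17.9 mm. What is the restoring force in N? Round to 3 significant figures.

72.5 N

k = Gd⁴/(8D³N_a) = (76.9×10³)(3.4⁴)/(8·29.0³·13) = 4.0515 N/mm
F = k·δ = 4.0515 × 17.9 = 72.522 N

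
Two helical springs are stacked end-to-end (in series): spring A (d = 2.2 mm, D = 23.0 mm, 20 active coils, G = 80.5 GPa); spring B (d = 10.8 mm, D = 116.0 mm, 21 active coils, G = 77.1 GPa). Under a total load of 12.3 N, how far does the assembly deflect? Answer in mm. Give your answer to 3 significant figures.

15.8 mm

k_A = Gd⁴/(8D³N_a) = (80.5×10³)(2.2⁴)/(8·23.0³·20) = 0.96869 N/mm
k_B = Gd⁴/(8D³N_a) = (77.1×10³)(10.8⁴)/(8·116.0³·21) = 4.0001 N/mm
Series: 1/k_eq = 1/0.96869 + 1/4.0001 = 1.2823; k_eq = 0.77984 N/mm
δ = F/k_eq = 12.3/0.77984 = 15.773 mm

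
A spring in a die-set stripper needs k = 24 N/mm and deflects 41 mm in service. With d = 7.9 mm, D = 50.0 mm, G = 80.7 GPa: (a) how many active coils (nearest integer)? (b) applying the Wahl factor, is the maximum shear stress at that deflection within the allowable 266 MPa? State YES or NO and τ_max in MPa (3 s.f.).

(a) 13 coils; (b) NO, τ_max = 317 MPa

N_a = Gd⁴/(8D³k) = (80.7×10³)(7.9⁴)/(8·50.0³·24) = 13.1 → N_a = 13
Actual rate k = Gd⁴/(8D³·13) = 24.179 N/mm
Working load F = kδ = 24.179·41 = 991.34 N
C = 50.0/7.9 = 6.3291; K_W = (4C−1)/(4C−4)+0.615/C = 1.2379
τ_max = K_W·8FD/(πd³) = 1.2379·256.01 = 316.91 MPa
τ_max > 266 MPa → exceeds allowable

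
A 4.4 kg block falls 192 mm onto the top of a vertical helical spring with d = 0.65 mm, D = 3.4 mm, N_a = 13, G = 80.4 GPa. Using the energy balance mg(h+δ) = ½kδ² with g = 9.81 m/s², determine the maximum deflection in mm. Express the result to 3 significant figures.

82.1 mm

k = Gd⁴/(8D³N_a) = (80.4×10³)(0.65⁴)/(8·3.4³·13) = 3.5111 N/mm
W = mg = 4.4 × 9.81 = 43.164 N
½kδ² − Wδ − Wh = 0 → δ = (W + √(W² + 2kWh))/k
δ = (43.164 + √(1863.1 + 58195.9))/3.5111 = (43.164 + 245.07)/3.5111 = 82.093 mm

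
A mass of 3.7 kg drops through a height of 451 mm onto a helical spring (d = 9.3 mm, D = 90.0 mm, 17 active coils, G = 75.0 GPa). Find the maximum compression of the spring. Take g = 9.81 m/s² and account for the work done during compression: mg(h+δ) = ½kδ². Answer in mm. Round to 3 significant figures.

82.7 mm

k = Gd⁴/(8D³N_a) = (75.0×10³)(9.3⁴)/(8·90.0³·17) = 5.6588 N/mm
W = mg = 3.7 × 9.81 = 36.297 N
½kδ² − Wδ − Wh = 0 → δ = (W + √(W² + 2kWh))/k
δ = (36.297 + √(1317.5 + 185269))/5.6588 = (36.297 + 431.96)/5.6588 = 82.748 mm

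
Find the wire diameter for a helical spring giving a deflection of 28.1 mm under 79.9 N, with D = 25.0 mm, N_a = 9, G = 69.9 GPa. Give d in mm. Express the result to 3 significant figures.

2.60 mm

Required rate k = F/δ = 79.9/28.1 = 2.8434 N/mm
d = (8D³N_a·k / G)^(1/4) = (8·25.0³·9·2.8434 / (69.9×10³))^0.25
  = (45.763)^0.25 = 2.6009 mm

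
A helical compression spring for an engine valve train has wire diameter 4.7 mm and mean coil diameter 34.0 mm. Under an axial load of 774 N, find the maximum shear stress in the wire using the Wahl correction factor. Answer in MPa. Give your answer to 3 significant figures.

778 MPa

Spring index C = D/d = 34.0/4.7 = 7.2340
K_W = (4C−1)/(4C−4) + 0.615/C = 27.936/24.936 + 0.0850 = 1.2053
τ₀ = 8FD/(πd³) = 8·774·34.0/(π·4.7³) = 210528/326.17 = 645.46 MPa
τ_max = K·τ₀ = 1.2053 × 645.46 = 777.98 MPa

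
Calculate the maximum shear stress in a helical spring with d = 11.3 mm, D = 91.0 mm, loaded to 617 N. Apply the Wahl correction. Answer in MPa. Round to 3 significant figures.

Spring index C = D/d = 91.0/11.3 = 8.0531
K_W = (4C−1)/(4C−4) + 0.615/C = 31.212/28.212 + 0.0764 = 1.1827
τ₀ = 8FD/(πd³) = 8·617·91.0/(π·11.3³) = 449176/4533 = 99.09 MPa
τ_max = K·τ₀ = 1.1827 × 99.09 = 117.19 MPa

117 MPa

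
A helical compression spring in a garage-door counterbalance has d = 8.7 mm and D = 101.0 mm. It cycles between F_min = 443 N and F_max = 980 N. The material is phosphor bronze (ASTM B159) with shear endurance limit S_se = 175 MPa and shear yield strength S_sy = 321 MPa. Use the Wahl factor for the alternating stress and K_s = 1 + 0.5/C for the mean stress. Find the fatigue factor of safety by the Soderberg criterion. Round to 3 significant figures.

C = D/d = 101.0/8.7 = 11.6092; K_W = (4C−1)/(4C−4)+0.615/C = 1.1237; K_s = 1+0.5/C = 1.0431
F_a = (F_max−F_min)/2 = 268.5 N; F_m = (F_max+F_min)/2 = 711.5 N
τ_a = K_W·8F_aD/(πd³) = 1.1237 × 104.87 = 117.84 MPa
τ_m = K_s·8F_mD/(πd³) = 1.0431 × 277.89 = 289.86 MPa
Soderberg: 1/n_f = τ_a/S_se + τ_m/S_sy = 117.84/175 + 289.86/321 = 0.67336 + 0.90300 = 1.5764
n_f = 1/1.5764 = 0.6344

0.634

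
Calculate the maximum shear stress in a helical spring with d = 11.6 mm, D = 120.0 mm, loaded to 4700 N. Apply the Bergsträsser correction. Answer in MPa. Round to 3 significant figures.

Spring index C = D/d = 120.0/11.6 = 10.3448
K_B = (4C+2)/(4C−3) = 43.379/38.379 = 1.1303
τ₀ = 8FD/(πd³) = 8·4700·120.0/(π·11.6³) = 4.512e+06/4903.7 = 920.12 MPa
τ_max = K·τ₀ = 1.1303 × 920.12 = 1040 MPa

1040 MPa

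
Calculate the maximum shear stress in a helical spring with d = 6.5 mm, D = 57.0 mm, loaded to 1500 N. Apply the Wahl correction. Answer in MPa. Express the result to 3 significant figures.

925 MPa

Spring index C = D/d = 57.0/6.5 = 8.7692
K_W = (4C−1)/(4C−4) + 0.615/C = 34.077/31.077 + 0.0701 = 1.1667
τ₀ = 8FD/(πd³) = 8·1500·57.0/(π·6.5³) = 684000/862.76 = 792.8 MPa
τ_max = K·τ₀ = 1.1667 × 792.8 = 924.94 MPa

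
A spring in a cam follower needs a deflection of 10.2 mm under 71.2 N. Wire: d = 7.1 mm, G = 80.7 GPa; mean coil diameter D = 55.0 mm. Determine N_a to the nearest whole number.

Required rate k = F/δ = 71.2/10.2 = 6.9804 N/mm
N_a = Gd⁴/(8D³k) = (80.7×10³ × 7.1⁴)/(8 × 55.0³ × 6.9804)
    = 2.05072e+08 / 9.2909e+06 = 22.07 → 22 coils

22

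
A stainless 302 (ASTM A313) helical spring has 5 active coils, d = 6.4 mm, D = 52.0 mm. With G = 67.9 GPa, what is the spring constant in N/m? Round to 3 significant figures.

k = Gd⁴/(8D³N_a) = (67.9×10³ × 6.4⁴) / (8 × 52.0³ × 5)
  = 1.13917e+08 / 5.62432e+06 = 20.254 N/mm = 20254 N/m

20300 N/m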